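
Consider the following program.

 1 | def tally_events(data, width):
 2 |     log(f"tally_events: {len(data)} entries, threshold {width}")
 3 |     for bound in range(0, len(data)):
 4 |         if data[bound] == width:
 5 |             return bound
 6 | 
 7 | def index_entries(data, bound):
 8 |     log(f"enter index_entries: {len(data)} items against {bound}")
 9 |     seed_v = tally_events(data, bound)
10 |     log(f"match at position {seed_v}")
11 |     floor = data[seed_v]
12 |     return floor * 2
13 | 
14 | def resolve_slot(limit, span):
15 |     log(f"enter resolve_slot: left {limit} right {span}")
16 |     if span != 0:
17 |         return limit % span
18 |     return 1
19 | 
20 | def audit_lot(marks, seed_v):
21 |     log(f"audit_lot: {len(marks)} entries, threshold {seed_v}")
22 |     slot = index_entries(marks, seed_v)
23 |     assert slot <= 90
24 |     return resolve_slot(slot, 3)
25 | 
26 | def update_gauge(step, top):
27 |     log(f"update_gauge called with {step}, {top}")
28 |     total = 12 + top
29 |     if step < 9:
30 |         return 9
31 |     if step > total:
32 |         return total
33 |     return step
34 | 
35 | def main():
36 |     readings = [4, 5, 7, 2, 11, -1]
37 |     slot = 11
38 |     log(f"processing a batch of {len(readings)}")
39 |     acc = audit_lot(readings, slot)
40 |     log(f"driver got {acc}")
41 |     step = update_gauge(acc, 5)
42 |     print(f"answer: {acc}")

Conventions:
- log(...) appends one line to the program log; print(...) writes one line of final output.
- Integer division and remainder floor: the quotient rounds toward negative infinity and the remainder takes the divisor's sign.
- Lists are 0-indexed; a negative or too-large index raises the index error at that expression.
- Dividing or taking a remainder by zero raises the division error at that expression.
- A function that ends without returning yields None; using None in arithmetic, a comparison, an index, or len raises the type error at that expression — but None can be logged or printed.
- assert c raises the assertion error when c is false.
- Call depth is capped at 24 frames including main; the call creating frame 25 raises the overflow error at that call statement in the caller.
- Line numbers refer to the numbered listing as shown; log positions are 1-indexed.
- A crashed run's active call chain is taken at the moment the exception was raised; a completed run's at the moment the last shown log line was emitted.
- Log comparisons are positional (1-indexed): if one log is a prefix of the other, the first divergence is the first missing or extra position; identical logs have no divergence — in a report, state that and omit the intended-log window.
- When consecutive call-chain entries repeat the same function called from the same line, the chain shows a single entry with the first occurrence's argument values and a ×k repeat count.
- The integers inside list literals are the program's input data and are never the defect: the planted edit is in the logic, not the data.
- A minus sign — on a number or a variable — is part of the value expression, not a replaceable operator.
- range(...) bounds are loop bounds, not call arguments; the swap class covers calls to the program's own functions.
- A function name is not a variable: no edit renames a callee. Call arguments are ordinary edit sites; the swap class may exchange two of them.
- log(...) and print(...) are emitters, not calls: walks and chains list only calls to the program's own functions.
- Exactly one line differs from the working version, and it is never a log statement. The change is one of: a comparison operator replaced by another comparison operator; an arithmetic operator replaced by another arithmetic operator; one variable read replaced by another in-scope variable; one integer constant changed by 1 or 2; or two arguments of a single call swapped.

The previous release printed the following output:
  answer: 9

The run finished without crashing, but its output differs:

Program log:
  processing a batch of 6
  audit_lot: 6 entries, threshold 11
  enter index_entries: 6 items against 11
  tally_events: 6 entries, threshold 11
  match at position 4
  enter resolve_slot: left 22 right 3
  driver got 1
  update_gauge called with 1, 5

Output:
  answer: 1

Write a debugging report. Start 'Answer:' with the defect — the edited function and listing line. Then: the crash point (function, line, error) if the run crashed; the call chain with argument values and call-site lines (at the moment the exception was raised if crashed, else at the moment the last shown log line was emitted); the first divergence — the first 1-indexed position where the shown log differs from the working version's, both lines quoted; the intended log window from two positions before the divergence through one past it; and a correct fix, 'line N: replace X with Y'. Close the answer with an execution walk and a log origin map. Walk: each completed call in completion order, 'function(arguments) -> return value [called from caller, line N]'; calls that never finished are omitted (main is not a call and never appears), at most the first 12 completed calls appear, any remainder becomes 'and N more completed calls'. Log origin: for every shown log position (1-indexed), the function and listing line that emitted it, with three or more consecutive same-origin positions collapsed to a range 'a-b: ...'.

Answer: the defect is in main at line 42.
The tell: The two runs log identically and part ways only at the printed values.
Call chain: main -> update_gauge(1, 5) (called at line 41).
First divergence: none (the log streams are identical).
Execution walk:
  tally_events([4, 5, 7, 2, 11, -1], 11) -> 4  [called from index_entries, line 9]
  index_entries([4, 5, 7, 2, 11, -1], 11) -> 22  [called from audit_lot, line 22]
  resolve_slot(22, 3) -> 1  [called from audit_lot, line 24]
  audit_lot([4, 5, 7, 2, 11, -1], 11) -> 1  [called from main, line 39]
  update_gauge(1, 5) -> 9  [called from main, line 41]
Log line origins:
  1 — main, line 38
  2 — audit_lot, line 21
  3 — index_entries, line 8
  4 — tally_events, line 2
  5 — index_entries, line 10
  6 — resolve_slot, line 15
  7 — main, line 40
  8 — update_gauge, line 27
A correct fix: line 42: replace `acc` with `step`.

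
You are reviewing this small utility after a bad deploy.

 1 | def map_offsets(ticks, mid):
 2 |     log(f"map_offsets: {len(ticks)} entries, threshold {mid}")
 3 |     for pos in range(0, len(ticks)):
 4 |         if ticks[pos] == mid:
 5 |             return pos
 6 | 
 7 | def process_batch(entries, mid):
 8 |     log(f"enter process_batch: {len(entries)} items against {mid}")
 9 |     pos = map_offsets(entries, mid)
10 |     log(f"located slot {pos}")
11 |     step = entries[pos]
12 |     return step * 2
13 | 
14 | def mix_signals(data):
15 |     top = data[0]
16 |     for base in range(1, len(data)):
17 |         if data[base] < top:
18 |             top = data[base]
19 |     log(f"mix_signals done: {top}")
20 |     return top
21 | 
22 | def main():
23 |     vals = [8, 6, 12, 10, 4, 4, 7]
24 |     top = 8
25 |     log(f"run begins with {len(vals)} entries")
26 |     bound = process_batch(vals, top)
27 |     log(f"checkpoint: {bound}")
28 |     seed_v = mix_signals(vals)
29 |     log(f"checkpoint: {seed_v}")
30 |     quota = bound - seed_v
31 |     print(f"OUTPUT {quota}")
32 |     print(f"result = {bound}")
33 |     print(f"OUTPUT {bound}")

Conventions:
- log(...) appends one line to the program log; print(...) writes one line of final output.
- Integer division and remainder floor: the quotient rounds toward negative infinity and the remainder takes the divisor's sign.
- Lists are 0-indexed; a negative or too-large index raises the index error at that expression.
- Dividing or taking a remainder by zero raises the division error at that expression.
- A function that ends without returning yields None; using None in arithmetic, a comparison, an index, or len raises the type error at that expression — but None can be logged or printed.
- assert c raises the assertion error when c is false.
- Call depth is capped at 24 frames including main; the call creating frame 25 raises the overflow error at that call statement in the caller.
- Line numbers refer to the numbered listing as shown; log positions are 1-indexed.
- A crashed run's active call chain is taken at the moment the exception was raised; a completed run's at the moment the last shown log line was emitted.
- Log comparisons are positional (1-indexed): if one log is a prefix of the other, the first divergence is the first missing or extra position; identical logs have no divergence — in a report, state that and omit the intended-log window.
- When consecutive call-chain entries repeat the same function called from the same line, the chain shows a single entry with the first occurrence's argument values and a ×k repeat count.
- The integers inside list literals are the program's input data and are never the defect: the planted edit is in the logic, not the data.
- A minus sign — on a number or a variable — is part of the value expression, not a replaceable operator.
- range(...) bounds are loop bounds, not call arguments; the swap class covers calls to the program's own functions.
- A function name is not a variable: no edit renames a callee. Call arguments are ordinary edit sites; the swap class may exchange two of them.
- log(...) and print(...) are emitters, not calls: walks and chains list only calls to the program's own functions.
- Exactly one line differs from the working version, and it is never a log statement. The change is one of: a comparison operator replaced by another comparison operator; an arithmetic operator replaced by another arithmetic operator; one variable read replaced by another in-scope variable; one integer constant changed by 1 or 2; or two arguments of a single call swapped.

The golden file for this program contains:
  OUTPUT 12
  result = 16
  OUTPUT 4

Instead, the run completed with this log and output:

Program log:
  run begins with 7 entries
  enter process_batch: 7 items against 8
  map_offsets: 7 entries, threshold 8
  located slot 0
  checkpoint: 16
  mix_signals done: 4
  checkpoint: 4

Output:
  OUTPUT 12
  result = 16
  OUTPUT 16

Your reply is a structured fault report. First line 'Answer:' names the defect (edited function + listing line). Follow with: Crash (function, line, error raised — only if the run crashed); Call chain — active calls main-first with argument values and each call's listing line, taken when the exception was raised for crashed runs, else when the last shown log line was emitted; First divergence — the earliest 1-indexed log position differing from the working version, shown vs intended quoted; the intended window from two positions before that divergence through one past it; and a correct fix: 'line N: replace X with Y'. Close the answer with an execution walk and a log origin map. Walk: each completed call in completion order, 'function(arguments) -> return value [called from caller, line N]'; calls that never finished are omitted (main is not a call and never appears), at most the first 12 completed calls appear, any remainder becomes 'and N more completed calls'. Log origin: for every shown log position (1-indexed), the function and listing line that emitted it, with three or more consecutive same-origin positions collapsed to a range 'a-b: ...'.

Answer: the defect is in main at line 33.
Key observation: Every logged value matches the working version; the printed result is what differs.
Call chain: main.
First divergence: none (the log streams are identical).
Execution walk:
  map_offsets([8, 6, 12, 10, 4, 4, 7], 8) -> 0  [called from process_batch, line 9]
  process_batch([8, 6, 12, 10, 4, 4, 7], 8) -> 16  [called from main, line 26]
  mix_signals([8, 6, 12, 10, 4, 4, 7]) -> 4  [called from main, line 28]
Log origin:
  1: emitted by main (line 25)
  2: emitted by process_batch (line 8)
  3: emitted by map_offsets (line 2)
  4: emitted by process_batch (line 10)
  5: emitted by main (line 27)
  6: emitted by mix_signals (line 19)
  7: emitted by main (line 29)
A correct fix: line 33: replace `bound` with `seed_v`.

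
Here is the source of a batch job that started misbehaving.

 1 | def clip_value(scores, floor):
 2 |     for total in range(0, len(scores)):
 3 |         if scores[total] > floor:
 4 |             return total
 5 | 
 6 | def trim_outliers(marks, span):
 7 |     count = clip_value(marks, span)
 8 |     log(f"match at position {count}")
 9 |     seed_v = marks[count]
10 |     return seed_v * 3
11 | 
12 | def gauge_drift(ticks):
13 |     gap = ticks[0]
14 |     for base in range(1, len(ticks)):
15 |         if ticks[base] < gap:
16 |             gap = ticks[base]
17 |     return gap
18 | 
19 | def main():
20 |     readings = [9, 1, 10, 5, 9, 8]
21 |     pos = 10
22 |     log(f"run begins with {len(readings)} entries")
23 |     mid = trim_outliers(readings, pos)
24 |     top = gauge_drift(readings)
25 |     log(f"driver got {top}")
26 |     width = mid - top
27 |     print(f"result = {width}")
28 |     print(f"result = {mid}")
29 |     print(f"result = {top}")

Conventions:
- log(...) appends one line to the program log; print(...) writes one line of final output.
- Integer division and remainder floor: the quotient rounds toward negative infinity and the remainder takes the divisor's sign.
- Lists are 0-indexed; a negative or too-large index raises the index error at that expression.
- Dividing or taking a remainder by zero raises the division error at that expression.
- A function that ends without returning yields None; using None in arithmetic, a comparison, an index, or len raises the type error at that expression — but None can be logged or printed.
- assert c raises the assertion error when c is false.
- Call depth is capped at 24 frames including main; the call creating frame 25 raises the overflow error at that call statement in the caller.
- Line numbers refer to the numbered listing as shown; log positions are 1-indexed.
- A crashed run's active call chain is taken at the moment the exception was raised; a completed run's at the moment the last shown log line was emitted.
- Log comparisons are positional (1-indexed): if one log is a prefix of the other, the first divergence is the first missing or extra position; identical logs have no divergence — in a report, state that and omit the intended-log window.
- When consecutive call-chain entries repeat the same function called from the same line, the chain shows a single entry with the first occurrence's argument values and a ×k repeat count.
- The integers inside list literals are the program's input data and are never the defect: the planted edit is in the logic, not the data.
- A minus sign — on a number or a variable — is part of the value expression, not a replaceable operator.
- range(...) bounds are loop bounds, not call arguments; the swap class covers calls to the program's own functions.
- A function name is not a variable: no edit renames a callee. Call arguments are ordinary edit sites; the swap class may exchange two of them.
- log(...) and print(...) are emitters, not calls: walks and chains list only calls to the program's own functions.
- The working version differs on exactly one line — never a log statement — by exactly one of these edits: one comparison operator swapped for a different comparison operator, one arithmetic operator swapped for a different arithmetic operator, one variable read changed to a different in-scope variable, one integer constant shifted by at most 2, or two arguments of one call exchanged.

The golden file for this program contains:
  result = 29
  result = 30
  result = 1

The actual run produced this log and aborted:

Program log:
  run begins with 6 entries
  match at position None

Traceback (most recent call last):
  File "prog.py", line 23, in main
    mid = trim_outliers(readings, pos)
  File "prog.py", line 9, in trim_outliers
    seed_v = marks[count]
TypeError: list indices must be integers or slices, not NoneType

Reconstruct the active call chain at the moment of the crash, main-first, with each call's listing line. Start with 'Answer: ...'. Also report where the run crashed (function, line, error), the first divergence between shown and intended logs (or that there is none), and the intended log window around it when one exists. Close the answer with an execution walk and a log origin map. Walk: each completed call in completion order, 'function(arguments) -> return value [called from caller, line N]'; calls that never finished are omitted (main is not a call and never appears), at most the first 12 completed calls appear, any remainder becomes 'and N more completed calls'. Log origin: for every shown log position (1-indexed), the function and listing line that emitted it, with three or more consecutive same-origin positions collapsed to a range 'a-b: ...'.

Answer: main -> trim_outliers (called at line 23).
The tell: The log first diverges at position 2: the faulty run prints 'match at position None' where the working version prints 'match at position 2'.
Crash: trim_outliers, line 9, TypeError.
First divergence: position 2; shown 'match at position None' vs intended 'match at position 2'.
Intended log window:
  1: run begins with 6 entries
  2: match at position 2
  3: driver got 1
Execution walk:
  clip_value([9, 1, 10, 5, 9, 8], 10) -> None  [called from trim_outliers, line 7]
Log origins:
  1: emitted by main (line 22)
  2: emitted by trim_outliers (line 8)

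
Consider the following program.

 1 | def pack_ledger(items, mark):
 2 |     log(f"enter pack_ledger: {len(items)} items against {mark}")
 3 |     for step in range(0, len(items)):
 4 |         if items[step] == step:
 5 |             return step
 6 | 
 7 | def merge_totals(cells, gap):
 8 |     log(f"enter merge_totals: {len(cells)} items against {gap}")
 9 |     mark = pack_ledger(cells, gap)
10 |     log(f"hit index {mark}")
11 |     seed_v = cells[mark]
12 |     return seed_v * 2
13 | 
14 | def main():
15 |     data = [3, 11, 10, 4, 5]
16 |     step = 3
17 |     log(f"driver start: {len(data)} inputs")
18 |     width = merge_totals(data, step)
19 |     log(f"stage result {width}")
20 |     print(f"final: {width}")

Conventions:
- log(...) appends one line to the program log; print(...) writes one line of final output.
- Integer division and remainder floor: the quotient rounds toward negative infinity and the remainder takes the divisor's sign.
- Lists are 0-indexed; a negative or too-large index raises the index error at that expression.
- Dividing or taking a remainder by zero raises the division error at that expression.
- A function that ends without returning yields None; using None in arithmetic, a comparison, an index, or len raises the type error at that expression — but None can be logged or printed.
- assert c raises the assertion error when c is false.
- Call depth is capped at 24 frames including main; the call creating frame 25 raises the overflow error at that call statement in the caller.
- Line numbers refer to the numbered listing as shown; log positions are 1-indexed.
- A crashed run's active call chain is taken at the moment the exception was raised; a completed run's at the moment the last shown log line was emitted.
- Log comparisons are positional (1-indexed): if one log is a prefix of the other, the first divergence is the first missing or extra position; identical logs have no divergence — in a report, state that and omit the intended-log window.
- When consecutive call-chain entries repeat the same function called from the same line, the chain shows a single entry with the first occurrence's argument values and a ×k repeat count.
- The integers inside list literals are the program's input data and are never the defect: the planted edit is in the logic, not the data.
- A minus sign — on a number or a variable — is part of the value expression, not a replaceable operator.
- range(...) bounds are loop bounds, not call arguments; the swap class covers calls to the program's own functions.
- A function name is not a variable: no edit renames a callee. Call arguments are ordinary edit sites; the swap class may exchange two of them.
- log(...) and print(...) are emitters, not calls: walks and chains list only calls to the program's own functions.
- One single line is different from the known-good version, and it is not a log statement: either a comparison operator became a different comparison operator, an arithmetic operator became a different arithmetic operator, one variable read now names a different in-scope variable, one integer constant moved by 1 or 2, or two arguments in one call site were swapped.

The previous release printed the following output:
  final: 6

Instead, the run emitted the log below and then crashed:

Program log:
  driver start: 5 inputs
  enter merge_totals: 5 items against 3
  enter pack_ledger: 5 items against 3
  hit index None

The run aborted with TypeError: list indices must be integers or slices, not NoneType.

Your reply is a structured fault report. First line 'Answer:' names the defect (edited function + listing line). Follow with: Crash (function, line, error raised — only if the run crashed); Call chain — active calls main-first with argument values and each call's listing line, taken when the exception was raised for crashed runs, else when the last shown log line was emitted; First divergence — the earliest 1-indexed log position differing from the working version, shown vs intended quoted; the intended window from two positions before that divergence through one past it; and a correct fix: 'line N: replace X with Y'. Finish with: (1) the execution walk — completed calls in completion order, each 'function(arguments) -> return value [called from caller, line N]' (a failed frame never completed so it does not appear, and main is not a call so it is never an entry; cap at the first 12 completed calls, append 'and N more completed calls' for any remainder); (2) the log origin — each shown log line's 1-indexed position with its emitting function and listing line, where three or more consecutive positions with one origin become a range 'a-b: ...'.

Answer: the defect is in pack_ledger at line 4.
Key fact: Position 4 is the first bad log line: 'hit index None' should read 'hit index 0'.
Crash: merge_totals, line 11, TypeError.
Call chain: main -> merge_totals([3, 11, 10, 4, 5], 3) (called at line 18).
First divergence: at position 4 the run shows 'hit index None' where the working version logs 'hit index 0'.
Intended log window:
  2: enter merge_totals: 5 items against 3
  3: enter pack_ledger: 5 items against 3
  4: hit index 0
  5: stage result 6
Execution walk:
  pack_ledger([3, 11, 10, 4, 5], 3) -> None  [called from merge_totals, line 9]
Log origin:
  1: from main, line 17
  2: from merge_totals, line 8
  3: from pack_ledger, line 2
  4: from merge_totals, line 10
A correct fix: line 4: replace `items[step] == step` with `items[step] == mark`.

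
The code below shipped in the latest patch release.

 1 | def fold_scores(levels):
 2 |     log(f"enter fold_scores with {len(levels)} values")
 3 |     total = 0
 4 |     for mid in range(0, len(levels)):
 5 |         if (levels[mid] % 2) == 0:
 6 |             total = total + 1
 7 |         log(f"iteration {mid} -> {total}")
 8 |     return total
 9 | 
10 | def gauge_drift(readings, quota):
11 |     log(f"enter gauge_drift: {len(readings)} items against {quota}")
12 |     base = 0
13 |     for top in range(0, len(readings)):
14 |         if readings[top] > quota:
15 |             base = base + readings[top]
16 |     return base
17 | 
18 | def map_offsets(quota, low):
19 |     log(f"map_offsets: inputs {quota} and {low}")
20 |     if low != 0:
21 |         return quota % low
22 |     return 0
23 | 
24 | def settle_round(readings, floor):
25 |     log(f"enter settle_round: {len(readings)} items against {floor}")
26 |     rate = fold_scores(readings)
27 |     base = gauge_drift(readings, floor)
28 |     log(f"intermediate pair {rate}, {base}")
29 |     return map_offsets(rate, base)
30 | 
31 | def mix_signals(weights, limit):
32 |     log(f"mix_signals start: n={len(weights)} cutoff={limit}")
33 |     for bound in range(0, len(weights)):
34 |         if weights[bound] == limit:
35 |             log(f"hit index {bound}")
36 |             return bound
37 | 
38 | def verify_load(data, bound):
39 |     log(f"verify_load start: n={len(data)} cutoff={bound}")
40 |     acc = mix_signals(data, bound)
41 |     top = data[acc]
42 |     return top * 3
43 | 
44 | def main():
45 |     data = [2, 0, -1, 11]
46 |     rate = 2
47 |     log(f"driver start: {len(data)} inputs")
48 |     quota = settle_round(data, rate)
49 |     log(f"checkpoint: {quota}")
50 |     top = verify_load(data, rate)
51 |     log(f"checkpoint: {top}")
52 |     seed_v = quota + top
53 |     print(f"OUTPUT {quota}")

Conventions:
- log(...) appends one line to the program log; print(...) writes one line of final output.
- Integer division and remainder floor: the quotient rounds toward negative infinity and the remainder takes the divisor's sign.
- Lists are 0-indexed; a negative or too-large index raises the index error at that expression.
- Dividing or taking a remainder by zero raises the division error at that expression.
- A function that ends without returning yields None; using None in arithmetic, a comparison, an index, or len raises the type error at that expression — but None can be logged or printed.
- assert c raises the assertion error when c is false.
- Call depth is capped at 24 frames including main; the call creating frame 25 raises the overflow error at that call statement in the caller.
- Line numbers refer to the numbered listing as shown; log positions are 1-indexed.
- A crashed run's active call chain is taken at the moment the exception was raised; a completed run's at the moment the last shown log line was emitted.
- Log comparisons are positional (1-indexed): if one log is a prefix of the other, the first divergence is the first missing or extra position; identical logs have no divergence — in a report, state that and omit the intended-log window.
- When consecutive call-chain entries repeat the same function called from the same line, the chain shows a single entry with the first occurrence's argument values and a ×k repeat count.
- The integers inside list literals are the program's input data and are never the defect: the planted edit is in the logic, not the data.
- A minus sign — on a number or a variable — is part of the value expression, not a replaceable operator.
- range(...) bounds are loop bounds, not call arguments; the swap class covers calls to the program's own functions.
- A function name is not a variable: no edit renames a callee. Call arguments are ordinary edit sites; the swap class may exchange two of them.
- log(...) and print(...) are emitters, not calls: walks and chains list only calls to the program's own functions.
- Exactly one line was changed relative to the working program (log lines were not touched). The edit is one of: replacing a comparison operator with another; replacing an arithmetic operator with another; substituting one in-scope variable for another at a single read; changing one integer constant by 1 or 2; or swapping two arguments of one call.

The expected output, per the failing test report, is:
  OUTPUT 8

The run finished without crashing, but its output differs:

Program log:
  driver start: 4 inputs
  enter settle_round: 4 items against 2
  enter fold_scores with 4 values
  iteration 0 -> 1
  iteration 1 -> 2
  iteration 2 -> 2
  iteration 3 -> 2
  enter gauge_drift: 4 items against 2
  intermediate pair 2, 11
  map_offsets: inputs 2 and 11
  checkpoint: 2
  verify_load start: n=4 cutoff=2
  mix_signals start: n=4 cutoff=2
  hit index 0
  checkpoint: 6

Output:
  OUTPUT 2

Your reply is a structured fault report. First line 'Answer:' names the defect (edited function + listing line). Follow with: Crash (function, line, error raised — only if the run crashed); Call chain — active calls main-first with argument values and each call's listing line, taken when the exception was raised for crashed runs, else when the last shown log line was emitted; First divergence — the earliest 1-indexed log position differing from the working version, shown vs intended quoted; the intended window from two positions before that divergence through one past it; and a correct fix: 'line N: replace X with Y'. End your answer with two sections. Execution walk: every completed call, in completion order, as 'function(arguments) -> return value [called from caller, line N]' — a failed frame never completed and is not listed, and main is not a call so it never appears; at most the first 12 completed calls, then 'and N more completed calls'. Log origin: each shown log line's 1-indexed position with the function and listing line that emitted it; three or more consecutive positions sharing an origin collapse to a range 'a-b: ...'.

Answer: the defect is in main at line 53.
Key observation: Log streams are identical — the defect surfaces only in the printed output.
Call chain: main.
First divergence: there is none — every log position agrees.
Execution walk:
  fold_scores([2, 0, -1, 11]) -> 2  [called from settle_round, line 26]
  gauge_drift([2, 0, -1, 11], 2) -> 11  [called from settle_round, line 27]
  map_offsets(2, 11) -> 2  [called from settle_round, line 29]
  settle_round([2, 0, -1, 11], 2) -> 2  [called from main, line 48]
  mix_signals([2, 0, -1, 11], 2) -> 0  [called from verify_load, line 40]
  verify_load([2, 0, -1, 11], 2) -> 6  [called from main, line 50]
Log origin:
  1 — main, line 47
  2 — settle_round, line 25
  3 — fold_scores, line 2
  4-7 — fold_scores, line 7
  8 — gauge_drift, line 11
  9 — settle_round, line 28
  10 — map_offsets, line 19
  11 — main, line 49
  12 — verify_load, line 39
  13 — mix_signals, line 32
  14 — mix_signals, line 35
  15 — main, line 51
A correct fix: line 53: replace `quota` with `seed_v`.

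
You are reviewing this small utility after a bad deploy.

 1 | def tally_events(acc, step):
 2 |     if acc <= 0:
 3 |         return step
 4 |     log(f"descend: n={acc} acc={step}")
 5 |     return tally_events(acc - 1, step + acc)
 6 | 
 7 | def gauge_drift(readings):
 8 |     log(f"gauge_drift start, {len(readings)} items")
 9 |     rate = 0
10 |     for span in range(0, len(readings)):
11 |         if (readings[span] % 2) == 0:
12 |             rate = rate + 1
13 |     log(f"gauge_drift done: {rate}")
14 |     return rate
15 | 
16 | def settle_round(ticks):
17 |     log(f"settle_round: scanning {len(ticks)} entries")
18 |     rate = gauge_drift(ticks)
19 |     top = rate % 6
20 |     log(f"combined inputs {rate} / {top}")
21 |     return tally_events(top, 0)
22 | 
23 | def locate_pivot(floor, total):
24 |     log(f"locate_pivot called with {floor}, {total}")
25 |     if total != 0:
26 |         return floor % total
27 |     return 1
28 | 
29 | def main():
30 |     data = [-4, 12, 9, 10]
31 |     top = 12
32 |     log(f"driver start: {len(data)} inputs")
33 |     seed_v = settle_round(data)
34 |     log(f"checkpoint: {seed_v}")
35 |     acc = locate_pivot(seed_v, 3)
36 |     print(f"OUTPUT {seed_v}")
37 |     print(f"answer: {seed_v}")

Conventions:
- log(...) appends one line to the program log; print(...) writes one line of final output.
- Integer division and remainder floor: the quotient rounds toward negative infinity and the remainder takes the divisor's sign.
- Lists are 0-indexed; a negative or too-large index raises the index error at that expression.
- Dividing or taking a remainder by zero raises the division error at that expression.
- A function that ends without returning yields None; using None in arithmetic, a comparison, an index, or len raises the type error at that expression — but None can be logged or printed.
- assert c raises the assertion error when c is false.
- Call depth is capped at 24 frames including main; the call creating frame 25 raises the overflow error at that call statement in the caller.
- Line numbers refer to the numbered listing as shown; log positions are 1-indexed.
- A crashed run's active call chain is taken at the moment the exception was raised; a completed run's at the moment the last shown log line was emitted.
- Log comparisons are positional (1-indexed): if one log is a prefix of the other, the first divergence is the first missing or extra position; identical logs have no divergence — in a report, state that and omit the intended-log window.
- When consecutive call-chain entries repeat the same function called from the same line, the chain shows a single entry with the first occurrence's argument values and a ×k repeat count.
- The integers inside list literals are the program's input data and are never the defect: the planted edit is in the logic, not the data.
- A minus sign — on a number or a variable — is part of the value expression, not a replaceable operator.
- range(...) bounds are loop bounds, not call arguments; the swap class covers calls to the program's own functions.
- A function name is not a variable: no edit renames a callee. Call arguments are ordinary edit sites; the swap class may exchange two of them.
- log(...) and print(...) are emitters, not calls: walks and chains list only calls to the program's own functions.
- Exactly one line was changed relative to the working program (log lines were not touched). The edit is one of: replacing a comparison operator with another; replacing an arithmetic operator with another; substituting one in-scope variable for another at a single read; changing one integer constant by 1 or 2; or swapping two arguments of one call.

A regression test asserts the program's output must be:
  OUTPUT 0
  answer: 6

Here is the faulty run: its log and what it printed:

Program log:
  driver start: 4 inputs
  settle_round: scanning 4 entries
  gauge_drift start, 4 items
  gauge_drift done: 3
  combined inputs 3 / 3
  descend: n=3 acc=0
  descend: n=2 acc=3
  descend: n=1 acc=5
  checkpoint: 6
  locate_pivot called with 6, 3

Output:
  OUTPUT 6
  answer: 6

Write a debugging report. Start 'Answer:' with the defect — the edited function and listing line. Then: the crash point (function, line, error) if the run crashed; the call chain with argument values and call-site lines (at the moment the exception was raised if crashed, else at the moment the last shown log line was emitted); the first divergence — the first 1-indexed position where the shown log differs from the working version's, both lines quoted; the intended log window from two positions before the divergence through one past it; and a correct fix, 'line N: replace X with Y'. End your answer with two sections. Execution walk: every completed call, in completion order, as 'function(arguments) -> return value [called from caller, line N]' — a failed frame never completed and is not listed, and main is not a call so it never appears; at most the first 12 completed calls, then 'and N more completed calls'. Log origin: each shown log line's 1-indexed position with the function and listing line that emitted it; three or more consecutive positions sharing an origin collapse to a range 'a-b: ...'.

Answer: the defect is in main at line 36.
Core observation: The logs agree in full; only the final output differs.
Call chain: main -> locate_pivot(6, 3) (called at line 35).
First divergence: none; the two logs match at every position.
Execution walk:
  gauge_drift([-4, 12, 9, 10]) -> 3  [called from settle_round, line 18]
  tally_events(0, 6) -> 6  [called from tally_events, line 5]
  tally_events(1, 5) -> 6  [called from tally_events, line 5]
  tally_events(2, 3) -> 6  [called from tally_events, line 5]
  tally_events(3, 0) -> 6  [called from settle_round, line 21]
  settle_round([-4, 12, 9, 10]) -> 6  [called from main, line 33]
  locate_pivot(6, 3) -> 0  [called from main, line 35]
Origin of each log line:
  1: logged in main at line 32
  2: logged in settle_round at line 17
  3: logged in gauge_drift at line 8
  4: logged in gauge_drift at line 13
  5: logged in settle_round at line 20
  6-8: logged in tally_events at line 4
  9: logged in main at line 34
  10: logged in locate_pivot at line 24
A correct fix: line 36: replace `seed_v` with `acc`.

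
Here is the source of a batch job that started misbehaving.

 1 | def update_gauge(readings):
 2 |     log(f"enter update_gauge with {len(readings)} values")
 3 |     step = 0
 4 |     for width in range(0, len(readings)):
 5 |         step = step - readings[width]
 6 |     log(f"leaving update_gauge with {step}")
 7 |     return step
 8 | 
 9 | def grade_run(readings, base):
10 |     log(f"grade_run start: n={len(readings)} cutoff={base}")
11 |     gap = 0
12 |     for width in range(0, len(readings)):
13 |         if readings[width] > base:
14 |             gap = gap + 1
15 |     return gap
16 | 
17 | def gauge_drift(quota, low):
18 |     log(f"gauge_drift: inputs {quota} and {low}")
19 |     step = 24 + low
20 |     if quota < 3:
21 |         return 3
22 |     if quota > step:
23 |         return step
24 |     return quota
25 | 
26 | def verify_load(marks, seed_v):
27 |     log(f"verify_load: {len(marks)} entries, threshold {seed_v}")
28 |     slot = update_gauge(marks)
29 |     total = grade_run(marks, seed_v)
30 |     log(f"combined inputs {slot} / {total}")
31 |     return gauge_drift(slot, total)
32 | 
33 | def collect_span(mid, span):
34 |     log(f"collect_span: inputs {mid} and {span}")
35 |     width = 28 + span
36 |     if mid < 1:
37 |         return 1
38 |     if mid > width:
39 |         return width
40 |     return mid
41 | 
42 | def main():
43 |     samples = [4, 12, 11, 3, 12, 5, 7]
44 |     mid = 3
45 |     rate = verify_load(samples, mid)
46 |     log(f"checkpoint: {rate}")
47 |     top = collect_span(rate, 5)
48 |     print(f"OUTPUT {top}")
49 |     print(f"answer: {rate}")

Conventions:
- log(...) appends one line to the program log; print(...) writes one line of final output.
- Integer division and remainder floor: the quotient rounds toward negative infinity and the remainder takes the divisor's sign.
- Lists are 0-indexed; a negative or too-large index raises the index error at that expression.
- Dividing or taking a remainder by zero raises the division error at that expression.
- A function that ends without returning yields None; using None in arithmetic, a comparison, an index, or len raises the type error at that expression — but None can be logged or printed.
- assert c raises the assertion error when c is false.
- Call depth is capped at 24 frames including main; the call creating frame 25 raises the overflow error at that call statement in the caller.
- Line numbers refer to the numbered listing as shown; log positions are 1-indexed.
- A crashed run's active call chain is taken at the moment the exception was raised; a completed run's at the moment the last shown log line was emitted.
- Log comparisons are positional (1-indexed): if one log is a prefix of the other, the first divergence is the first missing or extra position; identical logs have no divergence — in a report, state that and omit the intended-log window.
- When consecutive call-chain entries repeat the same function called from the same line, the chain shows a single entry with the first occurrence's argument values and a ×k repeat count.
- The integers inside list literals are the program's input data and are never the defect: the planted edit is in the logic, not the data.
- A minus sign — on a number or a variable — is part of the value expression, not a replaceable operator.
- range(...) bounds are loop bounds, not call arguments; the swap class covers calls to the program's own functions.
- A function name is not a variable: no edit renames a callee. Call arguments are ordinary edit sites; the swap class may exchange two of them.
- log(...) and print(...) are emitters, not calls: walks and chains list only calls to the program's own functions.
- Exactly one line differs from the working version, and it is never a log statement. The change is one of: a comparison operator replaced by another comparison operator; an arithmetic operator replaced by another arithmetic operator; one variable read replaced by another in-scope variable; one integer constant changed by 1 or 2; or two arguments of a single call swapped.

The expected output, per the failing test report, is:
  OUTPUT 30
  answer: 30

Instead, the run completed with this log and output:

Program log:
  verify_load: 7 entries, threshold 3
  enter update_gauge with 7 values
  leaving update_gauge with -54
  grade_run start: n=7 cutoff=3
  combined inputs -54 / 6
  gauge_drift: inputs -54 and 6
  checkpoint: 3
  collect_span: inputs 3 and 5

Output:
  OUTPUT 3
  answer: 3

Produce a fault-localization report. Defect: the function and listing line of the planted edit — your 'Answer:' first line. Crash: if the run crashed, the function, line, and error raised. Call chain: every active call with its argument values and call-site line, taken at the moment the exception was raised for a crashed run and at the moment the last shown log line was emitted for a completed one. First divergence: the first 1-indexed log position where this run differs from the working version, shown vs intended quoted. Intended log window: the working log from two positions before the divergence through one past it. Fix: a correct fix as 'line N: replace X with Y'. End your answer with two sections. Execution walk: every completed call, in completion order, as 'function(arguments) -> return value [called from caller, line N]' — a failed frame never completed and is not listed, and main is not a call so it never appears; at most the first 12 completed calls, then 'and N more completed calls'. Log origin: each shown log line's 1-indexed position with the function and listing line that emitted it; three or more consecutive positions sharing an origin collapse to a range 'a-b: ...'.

Answer: the defect is in update_gauge at line 5.
Key observation: Everything matches until log position 3, which reads 'leaving update_gauge with -54' in place of 'leaving update_gauge with 54'.
Call chain: main -> collect_span(3, 5) (called at line 47).
First divergence: position 3 — the shown line 'leaving update_gauge with -54' should read 'leaving update_gauge with 54'.
Intended log window:
  1: verify_load: 7 entries, threshold 3
  2: enter update_gauge with 7 values
  3: leaving update_gauge with 54
  4: grade_run start: n=7 cutoff=3
Execution walk:
  update_gauge([4, 12, 11, 3, 12, 5, 7]) -> -54  [called from verify_load, line 28]
  grade_run([4, 12, 11, 3, 12, 5, 7], 3) -> 6  [called from verify_load, line 29]
  gauge_drift(-54, 6) -> 3  [called from verify_load, line 31]
  verify_load([4, 12, 11, 3, 12, 5, 7], 3) -> 3  [called from main, line 45]
  collect_span(3, 5) -> 3  [called from main, line 47]
Log origin:
  1: from verify_load, line 27
  2: from update_gauge, line 2
  3: from update_gauge, line 6
  4: from grade_run, line 10
  5: from verify_load, line 30
  6: from gauge_drift, line 18
  7: from main, line 46
  8: from collect_span, line 34
A correct fix: line 5: replace `-` with `+`.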